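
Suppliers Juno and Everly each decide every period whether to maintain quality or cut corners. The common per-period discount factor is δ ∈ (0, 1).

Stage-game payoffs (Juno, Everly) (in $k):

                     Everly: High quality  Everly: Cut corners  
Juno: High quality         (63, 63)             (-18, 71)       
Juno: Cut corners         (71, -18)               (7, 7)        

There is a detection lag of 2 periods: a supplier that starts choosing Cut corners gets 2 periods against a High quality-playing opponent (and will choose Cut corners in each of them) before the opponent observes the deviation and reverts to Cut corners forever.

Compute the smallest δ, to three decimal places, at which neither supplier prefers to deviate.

Deviating for the 2 undetected periods gains 71−63 = 8 per period over cooperation, then loses 63−7 = 56 per period forever once punishment starts.
Gain: 8(1 + δ + … + δ^1); loss: 56·δ^2/(1−δ).
No profitable deviation ⇔ 8(1−δ^2) ≤ 56·δ^2, i.e. δ^2 ≥ 8/(8+56) = 1/8.
Hence δ ≥ (1/8)^(1/2) ≈ 0.354.

0.354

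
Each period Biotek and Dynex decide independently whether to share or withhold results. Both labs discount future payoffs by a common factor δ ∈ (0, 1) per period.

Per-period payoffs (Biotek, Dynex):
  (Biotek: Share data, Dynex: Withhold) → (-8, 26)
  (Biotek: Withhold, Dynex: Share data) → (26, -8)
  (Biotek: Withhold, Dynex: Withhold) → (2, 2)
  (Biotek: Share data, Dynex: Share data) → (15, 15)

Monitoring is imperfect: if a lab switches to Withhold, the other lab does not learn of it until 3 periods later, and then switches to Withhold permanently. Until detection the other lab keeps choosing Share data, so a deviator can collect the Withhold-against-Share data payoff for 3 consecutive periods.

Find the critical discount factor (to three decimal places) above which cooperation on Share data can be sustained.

Deviating for the 3 undetected periods gains 26−15 = 11 per period over cooperation, then loses 15−2 = 13 per period forever once punishment starts.
Gain: 11(1 + δ + … + δ^2); loss: 13·δ^3/(1−δ).
No profitable deviation ⇔ 11(1−δ^3) ≤ 13·δ^3, i.e. δ^3 ≥ 11/(11+13) = 11/24.
Hence δ ≥ (11/24)^(1/3) ≈ 0.771.

0.771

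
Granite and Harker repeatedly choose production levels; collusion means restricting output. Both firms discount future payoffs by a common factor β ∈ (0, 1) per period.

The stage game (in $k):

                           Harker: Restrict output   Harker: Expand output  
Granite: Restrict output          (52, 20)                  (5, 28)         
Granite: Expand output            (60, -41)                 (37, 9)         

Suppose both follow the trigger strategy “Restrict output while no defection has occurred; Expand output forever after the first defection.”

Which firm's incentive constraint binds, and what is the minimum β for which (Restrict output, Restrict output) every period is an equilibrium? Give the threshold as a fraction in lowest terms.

Harker; β ≥ 8/19

For Granite: deviation gain 60−52 = 8, per-period punishment loss 52−37 = 15. IC gives β ≥ 8/23.
For Harker: gain 8, loss 11 per period, so β ≥ 8/19.
The tighter constraint is Harker's, so cooperation needs β ≥ 8/19.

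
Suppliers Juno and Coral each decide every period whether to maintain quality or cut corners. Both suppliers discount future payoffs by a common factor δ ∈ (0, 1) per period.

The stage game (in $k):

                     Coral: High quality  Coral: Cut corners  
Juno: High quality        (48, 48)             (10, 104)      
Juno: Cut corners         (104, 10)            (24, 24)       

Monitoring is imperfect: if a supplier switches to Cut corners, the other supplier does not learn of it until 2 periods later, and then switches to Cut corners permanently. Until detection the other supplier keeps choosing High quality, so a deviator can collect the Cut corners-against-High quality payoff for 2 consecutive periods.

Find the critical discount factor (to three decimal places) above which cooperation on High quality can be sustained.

The best deviation is to choose Cut corners for all 2 undetected periods, earning 104 each, then 24 forever once detected.
Deviation value: 104(1−δ^2)/(1−δ) + 24δ^2/(1−δ); cooperation value: 48/(1−δ).
IC: 48 ≥ 104(1−δ^2) + 24δ^2 = 104 − 80δ^2.
So δ^2 ≥ 56/80 = 7/10, giving δ ≥ (7/10)^(1/2) ≈ 0.837.

0.837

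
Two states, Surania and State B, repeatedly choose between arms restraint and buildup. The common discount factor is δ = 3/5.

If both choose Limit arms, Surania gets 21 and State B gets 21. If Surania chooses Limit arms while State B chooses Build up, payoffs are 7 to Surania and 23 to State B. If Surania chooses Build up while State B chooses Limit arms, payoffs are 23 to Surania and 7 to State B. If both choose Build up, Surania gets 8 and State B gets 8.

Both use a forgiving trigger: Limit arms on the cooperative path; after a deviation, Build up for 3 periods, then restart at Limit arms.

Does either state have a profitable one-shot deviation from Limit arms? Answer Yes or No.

IC: δ+…+δ^3 ≥ (23−21)/(21−8) = 2/13.
At δ = 3/5: partial sum = 1.1760 ≥ 0.1538. Cooperation sustainable.

No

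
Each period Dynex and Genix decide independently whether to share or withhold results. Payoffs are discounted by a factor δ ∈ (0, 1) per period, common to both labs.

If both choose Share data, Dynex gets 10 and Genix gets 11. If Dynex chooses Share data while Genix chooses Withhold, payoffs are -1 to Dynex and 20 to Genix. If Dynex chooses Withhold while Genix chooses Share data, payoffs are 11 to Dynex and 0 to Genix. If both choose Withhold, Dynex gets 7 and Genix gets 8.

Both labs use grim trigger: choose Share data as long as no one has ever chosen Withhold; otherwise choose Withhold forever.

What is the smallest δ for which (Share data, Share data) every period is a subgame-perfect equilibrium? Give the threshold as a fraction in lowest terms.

Dynex's threshold: (11−10)/(11−7) = 1/4.
Genix's threshold: (20−11)/(20−8) = 3/4.
1/4 < 3/4, so Genix binds and δ* = 3/4.

3/4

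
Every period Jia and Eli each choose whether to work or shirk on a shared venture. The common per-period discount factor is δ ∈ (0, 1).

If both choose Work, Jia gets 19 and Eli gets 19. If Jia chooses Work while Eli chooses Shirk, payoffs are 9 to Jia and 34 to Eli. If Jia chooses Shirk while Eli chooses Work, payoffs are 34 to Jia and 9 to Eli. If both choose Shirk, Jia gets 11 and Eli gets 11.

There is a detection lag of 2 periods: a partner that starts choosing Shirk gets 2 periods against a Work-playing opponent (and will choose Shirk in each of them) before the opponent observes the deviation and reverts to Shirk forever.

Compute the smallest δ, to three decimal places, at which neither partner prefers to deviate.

0.808

A deviator earns 34 for 2 periods, then 11 forever; cooperating earns 19 forever. Multiplying the IC by (1−δ):
19 ≥ 34(1−δ^2) + 11δ^2, so 23·δ^2 ≥ 15 and δ^2 ≥ 15/23.
δ ≥ (15/23)^(1/2) ≈ 0.808.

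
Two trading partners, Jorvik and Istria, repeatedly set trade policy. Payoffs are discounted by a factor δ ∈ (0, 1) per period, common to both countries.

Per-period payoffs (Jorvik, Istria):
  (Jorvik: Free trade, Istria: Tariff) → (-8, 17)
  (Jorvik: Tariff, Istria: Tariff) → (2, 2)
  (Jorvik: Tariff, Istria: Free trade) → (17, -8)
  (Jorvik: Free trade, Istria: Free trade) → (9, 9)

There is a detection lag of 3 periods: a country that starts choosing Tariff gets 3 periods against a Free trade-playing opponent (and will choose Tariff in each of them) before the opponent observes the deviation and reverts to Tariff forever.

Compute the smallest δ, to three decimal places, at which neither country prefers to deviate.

0.811

Deviating for the 3 undetected periods gains 17−9 = 8 per period over cooperation, then loses 9−2 = 7 per period forever once punishment starts.
Gain: 8(1 + δ + … + δ^2); loss: 7·δ^3/(1−δ).
No profitable deviation ⇔ 8(1−δ^3) ≤ 7·δ^3, i.e. δ^3 ≥ 8/(8+7) = 8/15.
Hence δ ≥ (8/15)^(1/3) ≈ 0.811.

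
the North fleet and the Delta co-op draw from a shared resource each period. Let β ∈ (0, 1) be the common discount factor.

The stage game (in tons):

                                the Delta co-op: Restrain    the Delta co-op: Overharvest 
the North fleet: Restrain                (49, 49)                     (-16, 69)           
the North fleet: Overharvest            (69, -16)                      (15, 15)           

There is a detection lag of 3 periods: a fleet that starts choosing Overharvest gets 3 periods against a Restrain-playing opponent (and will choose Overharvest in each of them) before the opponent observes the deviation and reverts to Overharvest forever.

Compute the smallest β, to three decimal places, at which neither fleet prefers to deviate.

The best deviation is to choose Overharvest for all 3 undetected periods, earning 69 each, then 15 forever once detected.
Deviation value: 69(1−β^3)/(1−β) + 15β^3/(1−β); cooperation value: 49/(1−β).
IC: 49 ≥ 69(1−β^3) + 15β^3 = 69 − 54β^3.
So β^3 ≥ 20/54 = 10/27, giving β ≥ (10/27)^(1/3) ≈ 0.718.

0.718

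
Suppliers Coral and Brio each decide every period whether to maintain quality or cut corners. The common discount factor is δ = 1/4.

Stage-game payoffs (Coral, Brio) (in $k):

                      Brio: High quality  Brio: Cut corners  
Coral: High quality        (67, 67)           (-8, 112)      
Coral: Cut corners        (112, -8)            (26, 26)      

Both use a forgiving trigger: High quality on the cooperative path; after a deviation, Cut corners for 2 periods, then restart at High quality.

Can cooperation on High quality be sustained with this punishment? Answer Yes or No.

No

Comparing payoff streams over the 3 periods until play realigns: cooperate → 67(1+δ+…+δ^2); deviate → 112 + 26(δ+…+δ^2).
Cooperation is sustained iff (67−26)(δ+…+δ^2) ≥ 112−67.
δ+…+δ^2 = 1/4·(1−(1/4)^2)/(1−1/4) = 0.3125, and (112−67)/(67−26) = 1.0976.
0.3125 < 1.0976, so cooperation is not sustainable.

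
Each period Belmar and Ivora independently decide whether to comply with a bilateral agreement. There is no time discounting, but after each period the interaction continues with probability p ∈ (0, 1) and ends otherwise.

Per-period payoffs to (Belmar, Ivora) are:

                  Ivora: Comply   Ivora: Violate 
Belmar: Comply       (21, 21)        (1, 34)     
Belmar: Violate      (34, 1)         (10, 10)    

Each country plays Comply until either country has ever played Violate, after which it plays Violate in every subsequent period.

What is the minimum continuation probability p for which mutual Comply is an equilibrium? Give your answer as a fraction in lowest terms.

With no time discounting, the continuation probability p plays the role of the discount factor.
Grim-trigger IC: 21/(1−p) ≥ 34 + 10p/(1−p) ⇒ p ≥ (34−21)/(34−10) = 13/24.

13/24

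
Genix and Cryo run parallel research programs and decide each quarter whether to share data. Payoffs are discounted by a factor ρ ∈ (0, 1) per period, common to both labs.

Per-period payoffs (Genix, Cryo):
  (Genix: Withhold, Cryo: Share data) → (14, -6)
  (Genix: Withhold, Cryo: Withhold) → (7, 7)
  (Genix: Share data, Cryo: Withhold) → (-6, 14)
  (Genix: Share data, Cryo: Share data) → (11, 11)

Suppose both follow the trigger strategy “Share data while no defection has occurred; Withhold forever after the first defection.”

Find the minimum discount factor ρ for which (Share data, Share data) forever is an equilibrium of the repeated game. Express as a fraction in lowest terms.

3/7

11/(1−ρ) ≥ 14 + 7ρ/(1−ρ)
11 ≥ 14 − 7ρ
ρ ≥ 3/7.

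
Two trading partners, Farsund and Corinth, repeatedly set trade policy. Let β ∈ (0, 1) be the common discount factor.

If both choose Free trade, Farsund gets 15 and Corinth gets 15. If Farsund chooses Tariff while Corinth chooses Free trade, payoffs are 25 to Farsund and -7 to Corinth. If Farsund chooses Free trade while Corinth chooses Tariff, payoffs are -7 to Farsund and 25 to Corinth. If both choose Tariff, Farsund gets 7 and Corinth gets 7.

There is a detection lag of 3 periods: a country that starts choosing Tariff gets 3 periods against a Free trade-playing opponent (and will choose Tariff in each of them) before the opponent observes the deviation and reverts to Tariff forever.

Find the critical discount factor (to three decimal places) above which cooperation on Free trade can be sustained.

A deviator earns 25 for 3 periods, then 7 forever; cooperating earns 15 forever. Multiplying the IC by (1−β):
15 ≥ 25(1−β^3) + 7β^3, so 18·β^3 ≥ 10 and β^3 ≥ 5/9.
β ≥ (5/9)^(1/3) ≈ 0.822.

0.822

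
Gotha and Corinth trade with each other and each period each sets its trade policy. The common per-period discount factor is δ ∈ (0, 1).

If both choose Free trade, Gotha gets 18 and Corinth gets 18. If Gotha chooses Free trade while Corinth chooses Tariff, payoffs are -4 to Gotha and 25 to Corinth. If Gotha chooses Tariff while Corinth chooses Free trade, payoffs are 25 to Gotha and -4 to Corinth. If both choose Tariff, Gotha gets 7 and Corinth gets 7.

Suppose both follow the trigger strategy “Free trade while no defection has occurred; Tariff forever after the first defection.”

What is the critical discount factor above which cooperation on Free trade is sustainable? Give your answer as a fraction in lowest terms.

Cooperation forever yields 18 each period: 18/(1−δ).
Deviating yields 25 once, then 7 forever: 25 + 7δ/(1−δ).
No profitable deviation requires 18/(1−δ) ≥ 25 + 7δ/(1−δ).
Multiplying by (1−δ): 18 ≥ 25(1−δ) + 7δ = 25 − 18δ.
So 18δ ≥ 7, i.e. δ ≥ 7/18.

7/18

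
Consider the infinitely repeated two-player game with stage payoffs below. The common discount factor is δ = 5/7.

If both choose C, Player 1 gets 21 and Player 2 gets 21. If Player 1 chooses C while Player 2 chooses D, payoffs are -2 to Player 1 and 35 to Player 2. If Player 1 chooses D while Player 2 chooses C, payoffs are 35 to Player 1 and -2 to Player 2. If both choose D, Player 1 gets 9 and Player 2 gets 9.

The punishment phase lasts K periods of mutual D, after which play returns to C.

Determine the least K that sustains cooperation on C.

Need Σ_{k=1}^{K} δ^k ≥ (35−21)/(21−9) = 1.1667 at δ = 5/7.
At K = 1 the sum is 0.7143 < 1.1667; at K = 2 it is 1.2245 ≥ 1.1667.
So the minimum punishment length is K = 2.

2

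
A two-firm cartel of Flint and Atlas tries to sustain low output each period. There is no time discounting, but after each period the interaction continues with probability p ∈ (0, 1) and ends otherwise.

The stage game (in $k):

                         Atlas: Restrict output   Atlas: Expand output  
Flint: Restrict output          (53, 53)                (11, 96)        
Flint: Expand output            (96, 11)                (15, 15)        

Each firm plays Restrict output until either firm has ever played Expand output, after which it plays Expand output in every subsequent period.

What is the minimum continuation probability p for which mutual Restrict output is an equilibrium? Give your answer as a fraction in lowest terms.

Expected cooperation value is 53 + p·53 + p²·53 + … = 53/(1−p); deviation gives 96 + p·15/(1−p).
53 ≥ 96(1−p) + 15p ⇒ 81p ≥ 43 ⇒ p ≥ 43/81.

43/81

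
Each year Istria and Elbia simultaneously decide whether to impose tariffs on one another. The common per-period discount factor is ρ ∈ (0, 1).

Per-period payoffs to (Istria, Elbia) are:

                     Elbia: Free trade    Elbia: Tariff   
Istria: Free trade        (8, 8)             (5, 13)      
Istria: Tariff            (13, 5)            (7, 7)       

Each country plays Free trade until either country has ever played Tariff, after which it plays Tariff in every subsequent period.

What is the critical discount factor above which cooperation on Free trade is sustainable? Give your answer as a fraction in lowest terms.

One-period gain from deviating is 13 − 8 = 5. The loss is 8 − 7 = 1 in every subsequent period, with present value 1·ρ/(1−ρ).
Deviation is unprofitable when 1·ρ/(1−ρ) ≥ 5, i.e. ρ/(1−ρ) ≥ 5.
Equivalently ρ ≥ 5/(5+1) = 5/6.

5/6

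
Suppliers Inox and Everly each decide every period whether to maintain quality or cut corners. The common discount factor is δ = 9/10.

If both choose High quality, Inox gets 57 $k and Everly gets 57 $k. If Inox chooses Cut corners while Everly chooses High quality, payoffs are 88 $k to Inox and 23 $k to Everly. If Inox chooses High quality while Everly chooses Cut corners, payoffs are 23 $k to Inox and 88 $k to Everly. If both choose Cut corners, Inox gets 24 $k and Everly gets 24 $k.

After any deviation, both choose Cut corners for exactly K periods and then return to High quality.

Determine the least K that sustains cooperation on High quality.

2

No profitable deviation requires (57−24)(δ+…+δ^K) ≥ 88−57, i.e. δ+…+δ^K ≥ 31/33 ≈ 0.9394.
With δ = 9/10, the partial sums are K=1: 0.9000, K=2: 1.7100.
K = 2 is the first length at which the sum reaches 0.9394.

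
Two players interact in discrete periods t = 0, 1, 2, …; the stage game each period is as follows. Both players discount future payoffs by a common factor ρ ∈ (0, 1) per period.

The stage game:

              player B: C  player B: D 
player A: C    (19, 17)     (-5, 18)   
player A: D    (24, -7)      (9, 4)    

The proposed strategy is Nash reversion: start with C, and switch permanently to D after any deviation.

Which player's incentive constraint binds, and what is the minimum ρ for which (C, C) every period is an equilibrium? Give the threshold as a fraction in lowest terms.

For player A: deviation gain 24−19 = 5, per-period punishment loss 19−9 = 10. IC gives ρ ≥ 5/15 = 1/3.
For player B: gain 1, loss 13 per period, so ρ ≥ 1/14.
The tighter constraint is player A's, so cooperation needs ρ ≥ 1/3.

player A; ρ ≥ 1/3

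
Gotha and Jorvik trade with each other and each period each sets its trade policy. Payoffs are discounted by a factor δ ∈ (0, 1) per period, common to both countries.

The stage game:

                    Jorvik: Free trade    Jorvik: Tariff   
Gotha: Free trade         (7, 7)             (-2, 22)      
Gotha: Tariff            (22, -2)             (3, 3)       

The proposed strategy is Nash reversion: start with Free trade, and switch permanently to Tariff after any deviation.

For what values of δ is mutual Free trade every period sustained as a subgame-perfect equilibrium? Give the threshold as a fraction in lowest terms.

7/(1−δ) ≥ 22 + 3δ/(1−δ)
7 ≥ 22 − 19δ
δ ≥ 15/19.

15/19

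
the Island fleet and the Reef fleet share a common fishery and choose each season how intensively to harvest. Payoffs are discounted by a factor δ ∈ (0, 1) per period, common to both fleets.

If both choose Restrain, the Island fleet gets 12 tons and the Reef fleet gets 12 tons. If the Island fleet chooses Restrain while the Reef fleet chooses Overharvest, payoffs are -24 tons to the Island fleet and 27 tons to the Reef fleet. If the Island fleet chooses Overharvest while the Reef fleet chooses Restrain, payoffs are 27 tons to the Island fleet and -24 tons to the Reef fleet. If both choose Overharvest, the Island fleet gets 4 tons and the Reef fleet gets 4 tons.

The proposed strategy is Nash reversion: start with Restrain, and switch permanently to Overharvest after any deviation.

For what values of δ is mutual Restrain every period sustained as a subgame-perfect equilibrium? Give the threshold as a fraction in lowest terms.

Under grim trigger the critical discount factor is (T−C)/(T−P) with T = 27, C = 12, P = 4.
δ* = (27−12)/(27−4) = 15/23.

15/23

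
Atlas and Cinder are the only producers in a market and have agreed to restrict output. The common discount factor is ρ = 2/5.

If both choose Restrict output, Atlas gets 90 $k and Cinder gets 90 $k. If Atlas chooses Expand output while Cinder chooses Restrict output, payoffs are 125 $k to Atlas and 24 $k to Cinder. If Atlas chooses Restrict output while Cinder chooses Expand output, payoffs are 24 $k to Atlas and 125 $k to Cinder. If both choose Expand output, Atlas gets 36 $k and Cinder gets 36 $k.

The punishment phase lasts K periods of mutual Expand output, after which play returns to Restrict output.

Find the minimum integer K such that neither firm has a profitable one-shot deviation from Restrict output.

4

Need Σ_{k=1}^{K} ρ^k ≥ (125−90)/(90−36) = 0.6481 at ρ = 2/5.
At K = 3 the sum is 0.6240 < 0.6481; at K = 4 it is 0.6496 ≥ 0.6481.
So the minimum punishment length is K = 4.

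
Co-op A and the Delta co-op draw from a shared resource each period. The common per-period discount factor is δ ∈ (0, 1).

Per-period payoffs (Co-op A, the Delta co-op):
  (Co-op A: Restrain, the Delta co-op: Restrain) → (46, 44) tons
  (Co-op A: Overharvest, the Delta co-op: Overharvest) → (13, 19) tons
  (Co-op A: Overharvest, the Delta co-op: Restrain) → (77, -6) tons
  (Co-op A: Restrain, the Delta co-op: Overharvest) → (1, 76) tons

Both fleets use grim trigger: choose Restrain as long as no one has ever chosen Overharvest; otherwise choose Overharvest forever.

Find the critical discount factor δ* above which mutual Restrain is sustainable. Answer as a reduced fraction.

32/57

Co-op A's threshold: (77−46)/(77−13) = 31/64.
the Delta co-op's threshold: (76−44)/(76−19) = 32/57.
31/64 < 32/57, so the Delta co-op binds and δ* = 32/57.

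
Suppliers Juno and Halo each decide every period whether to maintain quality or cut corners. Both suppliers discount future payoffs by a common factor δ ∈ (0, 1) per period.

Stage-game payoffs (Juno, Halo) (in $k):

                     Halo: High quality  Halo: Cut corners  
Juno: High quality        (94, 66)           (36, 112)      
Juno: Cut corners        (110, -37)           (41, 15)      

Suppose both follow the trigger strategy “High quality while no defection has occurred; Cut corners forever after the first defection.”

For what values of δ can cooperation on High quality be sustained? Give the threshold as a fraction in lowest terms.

Juno's threshold: (110−94)/(110−41) = 16/69.
Halo's threshold: (112−66)/(112−15) = 46/97.
16/69 < 46/97, so Halo binds and δ* = 46/97.

46/97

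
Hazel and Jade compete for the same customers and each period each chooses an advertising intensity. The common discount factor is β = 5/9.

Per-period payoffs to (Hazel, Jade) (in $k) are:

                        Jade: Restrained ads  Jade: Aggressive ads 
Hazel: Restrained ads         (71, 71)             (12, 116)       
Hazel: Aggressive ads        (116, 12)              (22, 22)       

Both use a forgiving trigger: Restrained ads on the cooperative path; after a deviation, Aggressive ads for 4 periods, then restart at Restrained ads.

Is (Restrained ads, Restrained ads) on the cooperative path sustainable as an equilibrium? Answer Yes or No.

A one-shot deviation gives 116 now, then 22 for 4 periods, then back to 71.
Gain from deviating: (116−71) today; loss: (71−22) in each of the next 4 periods.
No-deviation condition: (71−22)(β+…+β^4) ≥ 116−71, i.e. β+…+β^4 ≥ 45/49.
At β = 5/9: β+…+β^4 = 1.1309 ≥ 0.9184.
So cooperation is sustainable.

Yes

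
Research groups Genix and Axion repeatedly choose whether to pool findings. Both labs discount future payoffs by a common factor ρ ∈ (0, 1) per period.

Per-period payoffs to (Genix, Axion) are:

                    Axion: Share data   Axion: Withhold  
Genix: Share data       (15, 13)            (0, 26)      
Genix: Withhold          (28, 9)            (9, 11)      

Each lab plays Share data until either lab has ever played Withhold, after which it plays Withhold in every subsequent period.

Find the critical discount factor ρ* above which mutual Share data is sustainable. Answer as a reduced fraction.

13/15

Genix's threshold: (28−15)/(28−9) = 13/19.
Axion's threshold: (26−13)/(26−11) = 13/15.
13/19 < 13/15, so Axion binds and ρ* = 13/15.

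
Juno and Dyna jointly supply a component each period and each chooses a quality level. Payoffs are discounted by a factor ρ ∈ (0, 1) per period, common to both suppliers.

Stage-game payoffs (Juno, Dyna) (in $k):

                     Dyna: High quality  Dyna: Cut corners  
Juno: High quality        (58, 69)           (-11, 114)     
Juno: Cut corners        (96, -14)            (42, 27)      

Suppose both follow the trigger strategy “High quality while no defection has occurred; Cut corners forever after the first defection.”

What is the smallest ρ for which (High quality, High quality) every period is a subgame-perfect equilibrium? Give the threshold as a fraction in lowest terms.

Juno: cooperation gives 58 each period; deviation gives 96 once then 42 forever.
  58/(1−ρ) ≥ 96 + 42ρ/(1−ρ) ⇒ ρ ≥ 38/54 = 19/27.
Dyna: cooperation gives 69 each period; deviation gives 114 once then 27 forever.
  ρ ≥ 45/87 = 15/29.
Both must hold, so the binding constraint is Juno's: ρ ≥ 19/27.

19/27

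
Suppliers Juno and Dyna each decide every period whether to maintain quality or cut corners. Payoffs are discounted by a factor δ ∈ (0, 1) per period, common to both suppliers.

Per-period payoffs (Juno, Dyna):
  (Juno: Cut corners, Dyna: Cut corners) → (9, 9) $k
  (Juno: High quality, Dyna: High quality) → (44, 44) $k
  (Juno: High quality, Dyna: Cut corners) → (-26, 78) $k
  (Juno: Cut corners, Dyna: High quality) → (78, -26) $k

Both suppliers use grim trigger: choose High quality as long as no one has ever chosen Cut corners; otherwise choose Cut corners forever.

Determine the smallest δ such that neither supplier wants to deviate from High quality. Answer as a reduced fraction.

34/69

Cooperation forever yields 44 each period: 44/(1−δ).
Deviating yields 78 once, then 9 forever: 78 + 9δ/(1−δ).
No profitable deviation requires 44/(1−δ) ≥ 78 + 9δ/(1−δ).
Multiplying by (1−δ): 44 ≥ 78(1−δ) + 9δ = 78 − 69δ.
So 69δ ≥ 34, i.e. δ ≥ 34/69.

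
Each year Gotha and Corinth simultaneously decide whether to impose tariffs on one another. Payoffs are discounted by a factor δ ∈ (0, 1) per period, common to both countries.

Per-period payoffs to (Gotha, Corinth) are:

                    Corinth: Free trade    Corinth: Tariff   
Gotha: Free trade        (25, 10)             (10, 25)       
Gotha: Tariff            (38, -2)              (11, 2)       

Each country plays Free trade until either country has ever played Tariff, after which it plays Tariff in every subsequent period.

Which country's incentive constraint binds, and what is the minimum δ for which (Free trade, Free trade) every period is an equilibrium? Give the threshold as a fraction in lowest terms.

Gotha's threshold: (38−25)/(38−11) = 13/27.
Corinth's threshold: (25−10)/(25−2) = 15/23.
13/27 < 15/23, so Corinth binds and δ* = 15/23.

Corinth; δ ≥ 15/23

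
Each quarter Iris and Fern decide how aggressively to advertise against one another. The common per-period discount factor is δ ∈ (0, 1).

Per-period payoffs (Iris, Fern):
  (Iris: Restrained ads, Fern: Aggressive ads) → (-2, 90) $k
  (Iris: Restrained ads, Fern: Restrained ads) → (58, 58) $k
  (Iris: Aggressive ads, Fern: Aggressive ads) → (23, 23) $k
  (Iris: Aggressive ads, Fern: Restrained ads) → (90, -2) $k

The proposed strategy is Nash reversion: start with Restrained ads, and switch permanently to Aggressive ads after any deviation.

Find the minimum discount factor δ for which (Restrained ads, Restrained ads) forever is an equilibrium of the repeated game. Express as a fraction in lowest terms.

32/67

Cooperation forever yields 58 each period: 58/(1−δ).
Deviating yields 90 once, then 23 forever: 90 + 23δ/(1−δ).
No profitable deviation requires 58/(1−δ) ≥ 90 + 23δ/(1−δ).
Multiplying by (1−δ): 58 ≥ 90(1−δ) + 23δ = 90 − 67δ.
So 67δ ≥ 32, i.e. δ ≥ 32/67.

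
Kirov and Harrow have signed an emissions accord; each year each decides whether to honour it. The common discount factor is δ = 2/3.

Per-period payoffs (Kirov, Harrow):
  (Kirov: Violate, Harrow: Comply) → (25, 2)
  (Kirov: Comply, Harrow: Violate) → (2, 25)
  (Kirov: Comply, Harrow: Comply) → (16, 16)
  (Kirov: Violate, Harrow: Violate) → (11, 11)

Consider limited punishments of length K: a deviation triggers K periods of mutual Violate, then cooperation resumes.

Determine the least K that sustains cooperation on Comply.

Need Σ_{k=1}^{K} δ^k ≥ (25−16)/(16−11) = 1.8000 at δ = 2/3.
At K = 5 the sum is 1.7366 < 1.8000; at K = 6 it is 1.8244 ≥ 1.8000.
So the minimum punishment length is K = 6.

6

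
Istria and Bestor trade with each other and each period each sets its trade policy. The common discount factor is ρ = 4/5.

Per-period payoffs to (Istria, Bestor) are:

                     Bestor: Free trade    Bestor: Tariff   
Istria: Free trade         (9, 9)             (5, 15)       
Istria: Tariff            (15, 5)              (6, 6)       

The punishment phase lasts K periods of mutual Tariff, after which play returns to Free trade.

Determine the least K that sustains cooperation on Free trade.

Need Σ_{k=1}^{K} ρ^k ≥ (15−9)/(9−6) = 2.0000 at ρ = 4/5.
At K = 3 the sum is 1.9520 < 2.0000; at K = 4 it is 2.3616 ≥ 2.0000.
So the minimum punishment length is K = 4.

4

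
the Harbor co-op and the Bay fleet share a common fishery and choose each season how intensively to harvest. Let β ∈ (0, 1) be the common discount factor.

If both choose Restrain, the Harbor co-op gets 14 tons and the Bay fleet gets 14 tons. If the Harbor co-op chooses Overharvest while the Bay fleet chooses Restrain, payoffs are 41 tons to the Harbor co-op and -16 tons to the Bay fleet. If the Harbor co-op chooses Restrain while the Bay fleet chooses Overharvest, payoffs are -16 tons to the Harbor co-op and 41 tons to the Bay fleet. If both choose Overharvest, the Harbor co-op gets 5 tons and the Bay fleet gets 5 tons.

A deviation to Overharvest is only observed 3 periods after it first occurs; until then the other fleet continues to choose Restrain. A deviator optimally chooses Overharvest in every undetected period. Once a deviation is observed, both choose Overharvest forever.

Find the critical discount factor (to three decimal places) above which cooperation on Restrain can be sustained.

0.909

The best deviation is to choose Overharvest for all 3 undetected periods, earning 41 each, then 5 forever once detected.
Deviation value: 41(1−β^3)/(1−β) + 5β^3/(1−β); cooperation value: 14/(1−β).
IC: 14 ≥ 41(1−β^3) + 5β^3 = 41 − 36β^3.
So β^3 ≥ 27/36 = 3/4, giving β ≥ (3/4)^(1/3) ≈ 0.909.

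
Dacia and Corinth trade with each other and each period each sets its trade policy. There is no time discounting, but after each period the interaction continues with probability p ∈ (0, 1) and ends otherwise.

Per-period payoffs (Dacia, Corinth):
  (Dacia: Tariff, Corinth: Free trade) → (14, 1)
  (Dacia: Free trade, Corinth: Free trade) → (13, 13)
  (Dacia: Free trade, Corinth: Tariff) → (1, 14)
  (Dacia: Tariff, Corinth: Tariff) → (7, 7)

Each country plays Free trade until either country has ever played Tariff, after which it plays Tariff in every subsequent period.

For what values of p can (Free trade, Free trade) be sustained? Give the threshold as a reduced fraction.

With no time discounting, the continuation probability p plays the role of the discount factor.
Grim-trigger IC: 13/(1−p) ≥ 14 + 7p/(1−p) ⇒ p ≥ (14−13)/(14−7) = 1/7.

1/7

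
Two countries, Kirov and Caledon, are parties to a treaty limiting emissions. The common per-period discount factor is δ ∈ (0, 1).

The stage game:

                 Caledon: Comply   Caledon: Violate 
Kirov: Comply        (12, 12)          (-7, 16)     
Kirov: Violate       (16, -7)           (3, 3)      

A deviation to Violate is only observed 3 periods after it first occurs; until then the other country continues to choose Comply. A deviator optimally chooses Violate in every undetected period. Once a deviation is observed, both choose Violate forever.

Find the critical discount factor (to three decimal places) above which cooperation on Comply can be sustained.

0.675

Deviating for the 3 undetected periods gains 16−12 = 4 per period over cooperation, then loses 12−3 = 9 per period forever once punishment starts.
Gain: 4(1 + δ + … + δ^2); loss: 9·δ^3/(1−δ).
No profitable deviation ⇔ 4(1−δ^3) ≤ 9·δ^3, i.e. δ^3 ≥ 4/(4+9) = 4/13.
Hence δ ≥ (4/13)^(1/3) ≈ 0.675.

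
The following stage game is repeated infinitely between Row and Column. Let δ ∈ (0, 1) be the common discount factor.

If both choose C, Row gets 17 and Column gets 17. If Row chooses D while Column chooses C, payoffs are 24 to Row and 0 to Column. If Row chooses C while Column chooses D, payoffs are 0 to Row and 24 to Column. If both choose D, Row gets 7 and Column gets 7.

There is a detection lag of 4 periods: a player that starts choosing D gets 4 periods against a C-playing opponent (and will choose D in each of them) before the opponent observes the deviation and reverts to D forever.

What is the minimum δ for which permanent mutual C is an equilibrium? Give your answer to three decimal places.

0.801

Deviating for the 4 undetected periods gains 24−17 = 7 per period over cooperation, then loses 17−7 = 10 per period forever once punishment starts.
Gain: 7(1 + δ + … + δ^3); loss: 10·δ^4/(1−δ).
No profitable deviation ⇔ 7(1−δ^4) ≤ 10·δ^4, i.e. δ^4 ≥ 7/(7+10) = 7/17.
Hence δ ≥ (7/17)^(1/4) ≈ 0.801.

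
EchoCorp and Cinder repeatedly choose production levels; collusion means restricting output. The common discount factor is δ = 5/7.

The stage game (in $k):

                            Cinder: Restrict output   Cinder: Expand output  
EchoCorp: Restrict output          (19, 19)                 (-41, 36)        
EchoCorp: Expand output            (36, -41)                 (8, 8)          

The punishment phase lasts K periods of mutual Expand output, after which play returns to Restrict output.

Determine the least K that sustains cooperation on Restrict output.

Need Σ_{k=1}^{K} δ^k ≥ (36−19)/(19−8) = 1.5455 at δ = 5/7.
At K = 2 the sum is 1.2245 < 1.5455; at K = 3 it is 1.5889 ≥ 1.5455.
So the minimum punishment length is K = 3.

3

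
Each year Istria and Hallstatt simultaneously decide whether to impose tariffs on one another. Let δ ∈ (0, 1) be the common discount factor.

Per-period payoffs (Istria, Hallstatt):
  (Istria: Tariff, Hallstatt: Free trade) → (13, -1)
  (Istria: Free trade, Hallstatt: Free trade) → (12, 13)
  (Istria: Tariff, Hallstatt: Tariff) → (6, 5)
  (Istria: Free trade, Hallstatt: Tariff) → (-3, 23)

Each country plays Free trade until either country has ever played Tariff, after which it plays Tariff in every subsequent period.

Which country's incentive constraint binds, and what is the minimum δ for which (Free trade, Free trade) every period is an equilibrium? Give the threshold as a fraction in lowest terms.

Hallstatt; δ ≥ 5/9

Istria: cooperation gives 12 each period; deviation gives 13 once then 6 forever.
  12/(1−δ) ≥ 13 + 6δ/(1−δ) ⇒ δ ≥ 1/7.
Hallstatt: cooperation gives 13 each period; deviation gives 23 once then 5 forever.
  δ ≥ 10/18 = 5/9.
Both must hold, so the binding constraint is Hallstatt's: δ ≥ 5/9.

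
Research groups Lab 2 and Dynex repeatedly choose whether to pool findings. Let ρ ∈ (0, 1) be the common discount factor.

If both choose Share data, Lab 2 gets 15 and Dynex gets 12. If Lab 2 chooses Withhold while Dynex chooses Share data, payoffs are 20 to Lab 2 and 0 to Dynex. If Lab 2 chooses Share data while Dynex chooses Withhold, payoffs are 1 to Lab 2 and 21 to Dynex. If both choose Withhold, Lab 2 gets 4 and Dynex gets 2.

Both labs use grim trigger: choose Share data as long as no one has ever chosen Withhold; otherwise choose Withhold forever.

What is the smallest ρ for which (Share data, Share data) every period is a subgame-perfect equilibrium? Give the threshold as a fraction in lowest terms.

Lab 2: cooperation gives 15 each period; deviation gives 20 once then 4 forever.
  15/(1−ρ) ≥ 20 + 4ρ/(1−ρ) ⇒ ρ ≥ 5/16.
Dynex: cooperation gives 12 each period; deviation gives 21 once then 2 forever.
  ρ ≥ 9/19.
Both must hold, so the binding constraint is Dynex's: ρ ≥ 9/19.

9/19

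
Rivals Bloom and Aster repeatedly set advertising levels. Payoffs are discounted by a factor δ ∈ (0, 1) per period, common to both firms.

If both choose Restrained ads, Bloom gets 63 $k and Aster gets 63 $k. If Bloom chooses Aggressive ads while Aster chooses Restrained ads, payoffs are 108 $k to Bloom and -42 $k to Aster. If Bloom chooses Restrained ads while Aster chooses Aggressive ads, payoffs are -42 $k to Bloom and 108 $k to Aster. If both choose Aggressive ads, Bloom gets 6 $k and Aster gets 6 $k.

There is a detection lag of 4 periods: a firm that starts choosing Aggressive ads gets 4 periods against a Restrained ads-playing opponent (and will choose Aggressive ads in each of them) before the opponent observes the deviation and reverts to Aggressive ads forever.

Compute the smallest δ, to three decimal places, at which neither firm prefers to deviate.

Deviating for the 4 undetected periods gains 108−63 = 45 per period over cooperation, then loses 63−6 = 57 per period forever once punishment starts.
Gain: 45(1 + δ + … + δ^3); loss: 57·δ^4/(1−δ).
No profitable deviation ⇔ 45(1−δ^4) ≤ 57·δ^4, i.e. δ^4 ≥ 45/(45+57) = 15/34.
Hence δ ≥ (15/34)^(1/4) ≈ 0.815.

0.815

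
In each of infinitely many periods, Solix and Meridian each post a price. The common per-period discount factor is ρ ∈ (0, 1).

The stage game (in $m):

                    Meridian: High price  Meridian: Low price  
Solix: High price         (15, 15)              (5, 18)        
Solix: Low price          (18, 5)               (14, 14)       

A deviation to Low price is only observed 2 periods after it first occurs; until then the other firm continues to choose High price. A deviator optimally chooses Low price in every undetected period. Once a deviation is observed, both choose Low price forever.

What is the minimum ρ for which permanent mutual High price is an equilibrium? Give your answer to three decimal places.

0.866

A deviator earns 18 for 2 periods, then 14 forever; cooperating earns 15 forever. Multiplying the IC by (1−ρ):
15 ≥ 18(1−ρ^2) + 14ρ^2, so 4·ρ^2 ≥ 3 and ρ^2 ≥ 3/4.
ρ ≥ (3/4)^(1/2) ≈ 0.866.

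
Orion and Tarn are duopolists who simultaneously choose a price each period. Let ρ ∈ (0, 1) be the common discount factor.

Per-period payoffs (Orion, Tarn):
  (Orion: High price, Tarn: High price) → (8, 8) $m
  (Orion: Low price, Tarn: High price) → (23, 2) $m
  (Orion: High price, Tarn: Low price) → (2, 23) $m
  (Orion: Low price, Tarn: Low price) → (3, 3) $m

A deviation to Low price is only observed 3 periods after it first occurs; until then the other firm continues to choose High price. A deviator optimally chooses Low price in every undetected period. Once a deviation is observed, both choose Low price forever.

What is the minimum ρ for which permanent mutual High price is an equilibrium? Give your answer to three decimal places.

0.909

Deviating for the 3 undetected periods gains 23−8 = 15 per period over cooperation, then loses 8−3 = 5 per period forever once punishment starts.
Gain: 15(1 + ρ + … + ρ^2); loss: 5·ρ^3/(1−ρ).
No profitable deviation ⇔ 15(1−ρ^3) ≤ 5·ρ^3, i.e. ρ^3 ≥ 15/(15+5) = 3/4.
Hence ρ ≥ (3/4)^(1/3) ≈ 0.909.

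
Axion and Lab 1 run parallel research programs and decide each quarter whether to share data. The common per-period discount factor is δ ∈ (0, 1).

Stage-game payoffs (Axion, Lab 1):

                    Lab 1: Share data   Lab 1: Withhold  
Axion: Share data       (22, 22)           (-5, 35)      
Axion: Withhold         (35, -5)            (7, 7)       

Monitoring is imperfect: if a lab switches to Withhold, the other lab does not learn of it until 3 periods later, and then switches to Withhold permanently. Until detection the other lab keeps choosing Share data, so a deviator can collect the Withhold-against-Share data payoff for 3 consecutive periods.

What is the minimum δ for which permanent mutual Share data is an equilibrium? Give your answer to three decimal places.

The best deviation is to choose Withhold for all 3 undetected periods, earning 35 each, then 7 forever once detected.
Deviation value: 35(1−δ^3)/(1−δ) + 7δ^3/(1−δ); cooperation value: 22/(1−δ).
IC: 22 ≥ 35(1−δ^3) + 7δ^3 = 35 − 28δ^3.
So δ^3 ≥ 13/28, giving δ ≥ (13/28)^(1/3) ≈ 0.774.

0.774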